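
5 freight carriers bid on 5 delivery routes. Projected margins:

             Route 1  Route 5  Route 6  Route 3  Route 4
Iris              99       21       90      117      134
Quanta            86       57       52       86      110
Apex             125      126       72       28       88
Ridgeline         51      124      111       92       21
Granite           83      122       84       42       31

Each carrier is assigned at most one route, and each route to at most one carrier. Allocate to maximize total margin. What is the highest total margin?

This is the linear assignment problem.
Optimal: Iris→Route 3 ($117k), Quanta→Route 4 ($110k), Apex→Route 1 ($125k), Ridgeline→Route 6 ($111k), Granite→Route 5 ($122k) — total 117+110+125+111+122 = $585k.
Row-greedy (each carrier in turn takes its best remaining route) gives $499k, worse by 86.
Next-best assignment: Iris→Route 4, Quanta→Route 3, Apex→Route 1, Ridgeline→Route 6, Granite→Route 5 = $578k.
Checked against all permutations: $585k is optimal.

Max total: $585k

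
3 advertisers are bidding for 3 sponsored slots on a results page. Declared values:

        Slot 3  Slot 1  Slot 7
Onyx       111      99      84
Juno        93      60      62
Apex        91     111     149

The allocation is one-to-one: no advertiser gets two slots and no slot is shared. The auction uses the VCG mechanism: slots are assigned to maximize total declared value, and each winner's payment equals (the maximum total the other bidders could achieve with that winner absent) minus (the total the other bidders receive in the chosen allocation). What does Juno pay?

Efficient allocation: Onyx→Slot 1 ($99), Juno→Slot 3 ($93), Apex→Slot 7 ($149); total welfare W = $341.
Juno receives Slot 3 at value $93, so the others get W − 93 = $248.
Without Juno: best allocation of the remaining 2 bidders over all 3 slots is Onyx→Slot 3 ($111), Apex→Slot 7 ($149), total $260.
VCG payment = (others' best without Juno) − (others' welfare with Juno) = 260 − 248 = $12.

Juno pays $12.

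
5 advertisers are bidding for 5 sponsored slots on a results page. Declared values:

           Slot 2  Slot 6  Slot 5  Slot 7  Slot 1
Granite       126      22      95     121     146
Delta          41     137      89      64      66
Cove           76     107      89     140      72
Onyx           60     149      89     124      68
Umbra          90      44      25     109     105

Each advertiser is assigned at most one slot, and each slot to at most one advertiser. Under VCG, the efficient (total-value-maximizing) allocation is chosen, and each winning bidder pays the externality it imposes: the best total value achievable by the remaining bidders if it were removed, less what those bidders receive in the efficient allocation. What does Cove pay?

Efficient allocation: Granite→Slot 1 ($146), Delta→Slot 5 ($89), Cove→Slot 7 ($140), Onyx→Slot 6 ($149), Umbra→Slot 2 ($90); total welfare W = $614.
Cove receives Slot 7 at value $140, so the others get W − 140 = $474.
Without Cove: best allocation of the remaining 4 bidders over all 5 slots is Granite→Slot 1 ($146), Delta→Slot 6 ($137), Onyx→Slot 7 ($124), Umbra→Slot 2 ($90), total $497.
VCG payment = (others' best without Cove) − (others' welfare with Cove) = 497 − 474 = $23.

Cove pays $23.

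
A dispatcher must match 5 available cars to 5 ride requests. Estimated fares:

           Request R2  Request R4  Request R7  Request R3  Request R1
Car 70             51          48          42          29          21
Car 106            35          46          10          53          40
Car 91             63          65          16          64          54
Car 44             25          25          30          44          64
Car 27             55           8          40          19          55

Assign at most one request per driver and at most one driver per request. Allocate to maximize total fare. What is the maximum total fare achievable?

Maximum total: $279

Optimal: Car 70→Request R7 ($42), Car 106→Request R3 ($53), Car 91→Request R4 ($65), Car 44→Request R1 ($64), Car 27→Request R2 ($55) — total 42+53+65+64+55 = $279.
Checked against all permutations: $279 is optimal.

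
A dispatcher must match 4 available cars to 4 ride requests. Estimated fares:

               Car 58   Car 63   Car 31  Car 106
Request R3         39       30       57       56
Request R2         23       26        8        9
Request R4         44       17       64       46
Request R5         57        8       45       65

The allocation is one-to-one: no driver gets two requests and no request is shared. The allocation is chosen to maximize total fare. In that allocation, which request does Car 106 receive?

Optimal: Car 58→Request R5 ($57), Car 63→Request R2 ($26), Car 31→Request R4 ($64), Car 106→Request R3 ($56) — total 57+26+64+56 = $203.
Row-greedy (each driver in turn takes its best remaining request) gives $160, worse by 43.
Car 106's own top request is Request R5 ($65), but forcing Car 106→Request R5 and reassigning the rest optimally gives only $194 — worse by 9.

Car 106 receives Request R3.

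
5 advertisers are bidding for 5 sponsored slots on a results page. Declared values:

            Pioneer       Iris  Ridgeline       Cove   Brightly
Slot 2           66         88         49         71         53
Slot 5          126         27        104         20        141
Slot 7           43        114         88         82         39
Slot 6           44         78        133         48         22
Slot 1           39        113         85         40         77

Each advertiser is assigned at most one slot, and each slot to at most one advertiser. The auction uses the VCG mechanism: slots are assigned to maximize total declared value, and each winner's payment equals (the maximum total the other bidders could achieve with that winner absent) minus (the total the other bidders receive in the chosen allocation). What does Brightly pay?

Brightly pays $60.

Efficient allocation: Pioneer→Slot 2 ($66), Iris→Slot 1 ($113), Ridgeline→Slot 6 ($133), Cove→Slot 7 ($82), Brightly→Slot 5 ($141); total welfare W = $535.
Brightly receives Slot 5 at value $141, so the others get W − 141 = $394.
Without Brightly: best allocation of the remaining 4 bidders over all 5 slots is Pioneer→Slot 5 ($126), Iris→Slot 1 ($113), Ridgeline→Slot 6 ($133), Cove→Slot 7 ($82), total $454.
VCG payment = (others' best without Brightly) − (others' welfare with Brightly) = 454 − 394 = $60.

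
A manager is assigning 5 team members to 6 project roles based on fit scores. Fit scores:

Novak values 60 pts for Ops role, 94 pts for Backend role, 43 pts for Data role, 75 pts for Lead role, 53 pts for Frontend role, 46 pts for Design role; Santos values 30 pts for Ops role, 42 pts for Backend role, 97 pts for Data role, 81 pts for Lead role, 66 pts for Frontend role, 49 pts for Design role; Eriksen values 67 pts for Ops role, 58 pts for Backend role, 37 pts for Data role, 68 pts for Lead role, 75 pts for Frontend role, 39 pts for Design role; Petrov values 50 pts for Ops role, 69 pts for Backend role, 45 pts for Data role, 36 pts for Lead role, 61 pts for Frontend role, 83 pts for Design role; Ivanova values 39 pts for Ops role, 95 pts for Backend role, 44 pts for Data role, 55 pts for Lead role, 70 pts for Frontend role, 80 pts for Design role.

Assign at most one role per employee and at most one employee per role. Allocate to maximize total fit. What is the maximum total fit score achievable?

Maximum total: 425 pts

This is a one-to-one assignment (maximum-weight bipartite matching).
Optimal: Novak→Lead role (75 pts), Santos→Data role (97 pts), Eriksen→Frontend role (75 pts), Petrov→Design role (83 pts), Ivanova→Backend role (95 pts) — total 75+97+75+83+95 = 425 pts.
Column-greedy (each role in turn goes to its best remaining employee) gives 395 pts, worse by 30.
Checked against all permutations: 425 pts is optimal.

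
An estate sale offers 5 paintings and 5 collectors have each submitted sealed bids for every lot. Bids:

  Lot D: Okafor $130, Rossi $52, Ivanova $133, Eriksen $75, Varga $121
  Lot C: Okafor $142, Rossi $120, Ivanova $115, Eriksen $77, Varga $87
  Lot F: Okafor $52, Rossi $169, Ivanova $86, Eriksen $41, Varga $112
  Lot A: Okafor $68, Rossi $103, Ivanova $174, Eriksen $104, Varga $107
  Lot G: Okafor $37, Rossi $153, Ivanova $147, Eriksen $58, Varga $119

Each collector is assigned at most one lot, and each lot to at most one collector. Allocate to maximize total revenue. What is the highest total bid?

Max total: $683

This is the linear assignment problem.
Optimal: Okafor→Lot C ($142), Rossi→Lot F ($169), Ivanova→Lot G ($147), Eriksen→Lot A ($104), Varga→Lot D ($121) — total 142+169+147+104+121 = $683.
Max-entry greedy (repeatedly take the single best remaining cell) gives $664, worse by 19.
Swapping Okafor↔Varga (Okafor→Lot D $130, Varga→Lot C $87) loses 46.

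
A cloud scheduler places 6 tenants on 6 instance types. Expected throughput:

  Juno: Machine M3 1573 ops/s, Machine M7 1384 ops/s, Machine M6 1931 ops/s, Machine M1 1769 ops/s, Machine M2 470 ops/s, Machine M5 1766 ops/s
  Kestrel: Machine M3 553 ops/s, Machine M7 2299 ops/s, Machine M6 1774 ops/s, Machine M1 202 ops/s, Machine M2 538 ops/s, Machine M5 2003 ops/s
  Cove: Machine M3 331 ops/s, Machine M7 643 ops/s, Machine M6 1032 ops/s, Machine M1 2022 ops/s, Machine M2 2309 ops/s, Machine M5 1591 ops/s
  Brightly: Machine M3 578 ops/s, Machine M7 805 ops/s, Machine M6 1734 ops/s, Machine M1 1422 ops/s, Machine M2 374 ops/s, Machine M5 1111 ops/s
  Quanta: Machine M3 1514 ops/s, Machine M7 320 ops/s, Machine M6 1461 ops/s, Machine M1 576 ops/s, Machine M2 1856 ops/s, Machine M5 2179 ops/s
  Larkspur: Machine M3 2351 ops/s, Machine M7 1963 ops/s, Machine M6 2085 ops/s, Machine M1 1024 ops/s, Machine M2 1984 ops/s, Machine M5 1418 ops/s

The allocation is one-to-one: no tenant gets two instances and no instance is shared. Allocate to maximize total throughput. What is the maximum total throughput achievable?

Maximum total: 12641 ops/s

Optimal: Juno→Machine M1 (1769 ops/s), Kestrel→Machine M7 (2299 ops/s), Cove→Machine M2 (2309 ops/s), Brightly→Machine M6 (1734 ops/s), Quanta→Machine M5 (2179 ops/s), Larkspur→Machine M3 (2351 ops/s) — total 1769+2299+2309+1734+2179+2351 = 12641 ops/s.
Row-greedy (each tenant in turn takes its best remaining instance) gives 12491 ops/s, worse by 150.
Next-best assignment: Juno→Machine M6, Kestrel→Machine M7, Cove→Machine M2, Brightly→Machine M1, Quanta→Machine M5, Larkspur→Machine M3 = 12491 ops/s.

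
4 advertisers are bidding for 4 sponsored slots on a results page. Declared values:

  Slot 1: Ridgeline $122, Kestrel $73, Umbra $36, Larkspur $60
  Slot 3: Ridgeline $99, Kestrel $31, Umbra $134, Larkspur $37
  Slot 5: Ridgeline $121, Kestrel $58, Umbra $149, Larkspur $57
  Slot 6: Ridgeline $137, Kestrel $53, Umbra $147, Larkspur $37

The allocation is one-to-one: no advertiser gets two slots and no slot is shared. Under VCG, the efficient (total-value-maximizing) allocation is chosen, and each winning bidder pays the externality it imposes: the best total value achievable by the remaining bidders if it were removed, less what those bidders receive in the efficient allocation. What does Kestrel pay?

Kestrel pays $18.

Efficient allocation: Ridgeline→Slot 6 ($137), Kestrel→Slot 1 ($73), Umbra→Slot 3 ($134), Larkspur→Slot 5 ($57); total welfare W = $401.
Kestrel receives Slot 1 at value $73, so the others get W − 73 = $328.
Without Kestrel: best allocation of the remaining 3 bidders over all 4 slots is Ridgeline→Slot 6 ($137), Umbra→Slot 5 ($149), Larkspur→Slot 1 ($60), total $346.
VCG payment = (others' best without Kestrel) − (others' welfare with Kestrel) = 346 − 328 = $18.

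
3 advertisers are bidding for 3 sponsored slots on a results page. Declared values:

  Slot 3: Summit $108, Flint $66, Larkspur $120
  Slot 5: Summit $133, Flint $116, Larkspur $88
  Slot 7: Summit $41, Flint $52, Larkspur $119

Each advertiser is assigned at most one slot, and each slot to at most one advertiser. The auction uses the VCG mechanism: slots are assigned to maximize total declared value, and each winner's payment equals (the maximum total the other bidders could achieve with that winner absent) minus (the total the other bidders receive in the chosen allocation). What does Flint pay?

Flint pays $26.

Efficient allocation: Summit→Slot 3 ($108), Flint→Slot 5 ($116), Larkspur→Slot 7 ($119); total welfare W = $343.
Flint receives Slot 5 at value $116, so the others get W − 116 = $227.
Without Flint: best allocation of the remaining 2 bidders over all 3 slots is Summit→Slot 5 ($133), Larkspur→Slot 3 ($120), total $253.
VCG payment = (others' best without Flint) − (others' welfare with Flint) = 253 − 227 = $26.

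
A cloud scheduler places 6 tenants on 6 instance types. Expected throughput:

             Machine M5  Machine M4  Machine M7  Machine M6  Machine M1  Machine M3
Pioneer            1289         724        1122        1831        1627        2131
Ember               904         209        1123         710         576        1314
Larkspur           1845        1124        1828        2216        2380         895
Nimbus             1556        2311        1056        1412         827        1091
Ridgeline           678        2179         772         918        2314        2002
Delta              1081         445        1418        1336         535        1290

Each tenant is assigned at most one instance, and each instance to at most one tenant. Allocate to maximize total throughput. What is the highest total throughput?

Maximum total: 11294 ops/s

Optimal: Pioneer→Machine M3 (2131 ops/s), Ember→Machine M5 (904 ops/s), Larkspur→Machine M6 (2216 ops/s), Nimbus→Machine M4 (2311 ops/s), Ridgeline→Machine M1 (2314 ops/s), Delta→Machine M7 (1418 ops/s) — total 2131+904+2216+2311+2314+1418 = 11294 ops/s.
Row-greedy (each tenant in turn takes its best remaining instance) gives 9944 ops/s, worse by 1350.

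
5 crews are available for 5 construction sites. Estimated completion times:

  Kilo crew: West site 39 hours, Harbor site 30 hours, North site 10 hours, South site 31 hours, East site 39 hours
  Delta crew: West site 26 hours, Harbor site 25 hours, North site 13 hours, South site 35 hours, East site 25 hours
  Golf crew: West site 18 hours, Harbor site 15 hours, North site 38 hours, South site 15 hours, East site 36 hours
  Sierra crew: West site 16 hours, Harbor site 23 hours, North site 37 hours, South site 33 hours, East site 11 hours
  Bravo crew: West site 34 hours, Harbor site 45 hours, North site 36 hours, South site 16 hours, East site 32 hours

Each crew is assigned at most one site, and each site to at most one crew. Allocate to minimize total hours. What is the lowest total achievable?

Minimum total: 78 hours

This is a one-to-one assignment (minimum-cost bipartite matching).
Optimal: Kilo crew→North site (10 hours), Delta crew→West site (26 hours), Golf crew→Harbor site (15 hours), Sierra crew→East site (11 hours), Bravo crew→South site (16 hours) — total 10+26+15+11+16 = 78 hours.
Next-best assignment: Kilo crew→North site, Delta crew→Harbor site, Golf crew→West site, Sierra crew→East site, Bravo crew→South site = 80 hours.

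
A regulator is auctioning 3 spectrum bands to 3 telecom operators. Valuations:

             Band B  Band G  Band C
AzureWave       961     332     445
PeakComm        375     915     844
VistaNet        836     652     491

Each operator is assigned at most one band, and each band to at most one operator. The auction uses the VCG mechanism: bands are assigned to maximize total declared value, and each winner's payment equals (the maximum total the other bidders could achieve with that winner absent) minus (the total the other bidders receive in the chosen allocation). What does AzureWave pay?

Efficient allocation: AzureWave→Band B ($961M), PeakComm→Band C ($844M), VistaNet→Band G ($652M); total welfare W = $2457M.
AzureWave receives Band B at value $961M, so the others get W − 961 = $1496M.
Without AzureWave: best allocation of the remaining 2 bidders over all 3 bands is PeakComm→Band G ($915M), VistaNet→Band B ($836M), total $1751M.
VCG payment = (others' best without AzureWave) − (others' welfare with AzureWave) = 1751 − 1496 = $255M.

AzureWave pays $255M.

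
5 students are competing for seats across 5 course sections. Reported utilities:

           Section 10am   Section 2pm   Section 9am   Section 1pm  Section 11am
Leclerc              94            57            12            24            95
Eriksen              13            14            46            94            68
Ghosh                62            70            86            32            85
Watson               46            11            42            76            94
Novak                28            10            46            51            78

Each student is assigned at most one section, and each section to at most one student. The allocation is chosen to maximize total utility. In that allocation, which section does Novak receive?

Novak receives Section 9am.

Treat this as an assignment problem: match each student to one section.
Optimal: Leclerc→Section 10am (94 points), Eriksen→Section 1pm (94 points), Ghosh→Section 2pm (70 points), Watson→Section 11am (94 points), Novak→Section 9am (46 points) — total 94+94+70+94+46 = 398 points.
Max-entry greedy (repeatedly take the single best remaining cell) gives 331 points, worse by 67.
Novak's own top section is Section 11am (78 points), but forcing Novak→Section 11am and reassigning the rest optimally gives only 378 points — worse by 20.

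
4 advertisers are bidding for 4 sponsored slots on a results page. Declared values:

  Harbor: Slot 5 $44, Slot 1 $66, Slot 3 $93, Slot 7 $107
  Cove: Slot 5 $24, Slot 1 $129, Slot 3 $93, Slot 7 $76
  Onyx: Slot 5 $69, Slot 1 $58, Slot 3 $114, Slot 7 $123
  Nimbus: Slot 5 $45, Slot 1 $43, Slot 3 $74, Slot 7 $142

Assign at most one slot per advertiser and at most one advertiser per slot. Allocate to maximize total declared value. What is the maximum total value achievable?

This is a one-to-one assignment (maximum-weight bipartite matching).
Optimal: Harbor→Slot 3 ($93), Cove→Slot 1 ($129), Onyx→Slot 5 ($69), Nimbus→Slot 7 ($142) — total 93+129+69+142 = $433.
Row-greedy (each advertiser in turn takes its best remaining slot) gives $395, worse by 38.
Swapping Cove↔Harbor (Cove→Slot 3 $93, Harbor→Slot 1 $66) loses 63.
Checked against all permutations: $433 is optimal.

Max total: $433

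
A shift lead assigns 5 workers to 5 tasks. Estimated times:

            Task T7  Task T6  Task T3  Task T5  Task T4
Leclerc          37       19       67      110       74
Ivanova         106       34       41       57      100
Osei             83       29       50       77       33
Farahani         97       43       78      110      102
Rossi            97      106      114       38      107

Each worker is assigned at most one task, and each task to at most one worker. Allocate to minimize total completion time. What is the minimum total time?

Minimum total: 192 min

Optimal: Leclerc→Task T7 (37 min), Ivanova→Task T3 (41 min), Osei→Task T4 (33 min), Farahani→Task T6 (43 min), Rossi→Task T5 (38 min) — total 37+41+33+43+38 = 192 min.
Min-entry greedy (repeatedly take the single cheapest remaining cell) gives 228 min, worse by 36.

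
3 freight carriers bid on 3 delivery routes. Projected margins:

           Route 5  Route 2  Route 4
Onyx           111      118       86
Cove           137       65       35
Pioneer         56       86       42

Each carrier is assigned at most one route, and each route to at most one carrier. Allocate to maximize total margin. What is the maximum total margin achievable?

Treat this as an assignment problem: match each carrier to one route.
Optimal: Onyx→Route 4 ($86k), Cove→Route 5 ($137k), Pioneer→Route 2 ($86k) — total 86+137+86 = $309k.
Row-greedy (each carrier in turn takes its best remaining route) gives $297k, worse by 12.
Swapping Cove↔Onyx (Cove→Route 4 $35k, Onyx→Route 5 $111k) loses 77.
Every other assignment is strictly worse.

Max total: $309k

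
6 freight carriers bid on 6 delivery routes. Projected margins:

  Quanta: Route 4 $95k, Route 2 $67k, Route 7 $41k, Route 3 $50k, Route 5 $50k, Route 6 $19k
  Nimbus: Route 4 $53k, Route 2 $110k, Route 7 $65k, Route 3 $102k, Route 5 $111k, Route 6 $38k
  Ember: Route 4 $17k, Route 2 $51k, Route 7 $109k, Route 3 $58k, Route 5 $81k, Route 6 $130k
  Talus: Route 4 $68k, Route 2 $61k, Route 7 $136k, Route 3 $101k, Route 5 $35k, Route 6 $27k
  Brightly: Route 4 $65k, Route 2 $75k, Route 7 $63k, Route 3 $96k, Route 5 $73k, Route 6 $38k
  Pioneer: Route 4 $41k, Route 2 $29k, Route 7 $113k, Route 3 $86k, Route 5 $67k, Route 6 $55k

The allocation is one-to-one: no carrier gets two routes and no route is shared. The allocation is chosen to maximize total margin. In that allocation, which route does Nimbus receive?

Nimbus receives Route 2.

This is a one-to-one assignment (maximum-weight bipartite matching).
Optimal: Quanta→Route 4 ($95k), Nimbus→Route 2 ($110k), Ember→Route 6 ($130k), Talus→Route 7 ($136k), Brightly→Route 3 ($96k), Pioneer→Route 5 ($67k) — total 95+110+130+136+96+67 = $634k.
Next-best assignment: Quanta→Route 4, Nimbus→Route 5, Ember→Route 6, Talus→Route 7, Brightly→Route 2, Pioneer→Route 3 = $633k.
Nimbus's own top route is Route 5 ($111k), but forcing Nimbus→Route 5 and reassigning the rest optimally gives only $633k — worse by 1.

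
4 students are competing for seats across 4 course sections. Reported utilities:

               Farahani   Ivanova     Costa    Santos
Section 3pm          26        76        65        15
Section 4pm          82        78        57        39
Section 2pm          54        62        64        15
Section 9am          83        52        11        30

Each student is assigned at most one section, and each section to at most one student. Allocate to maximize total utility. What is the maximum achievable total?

Optimal: Farahani→Section 9am (83 points), Ivanova→Section 3pm (76 points), Costa→Section 2pm (64 points), Santos→Section 4pm (39 points) — total 83+76+64+39 = 262 points.
Max-entry greedy (repeatedly take the single best remaining cell) gives 241 points, worse by 21.
Next-best assignment: Farahani→Section 4pm, Ivanova→Section 3pm, Costa→Section 2pm, Santos→Section 9am = 252 points.
Swapping Santos↔Ivanova (Santos→Section 3pm 15 points, Ivanova→Section 4pm 78 points) loses 22.
No other one-to-one assignment exceeds 262 points.

Max total: 262 points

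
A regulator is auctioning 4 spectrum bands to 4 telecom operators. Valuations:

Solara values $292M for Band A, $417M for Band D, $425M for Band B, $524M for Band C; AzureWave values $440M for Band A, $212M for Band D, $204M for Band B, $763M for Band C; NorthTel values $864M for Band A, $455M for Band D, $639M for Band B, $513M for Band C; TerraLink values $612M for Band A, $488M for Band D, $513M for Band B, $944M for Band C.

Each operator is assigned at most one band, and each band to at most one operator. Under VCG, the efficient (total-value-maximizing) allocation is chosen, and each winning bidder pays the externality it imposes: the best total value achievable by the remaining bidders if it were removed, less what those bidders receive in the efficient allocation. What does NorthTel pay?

NorthTel pays $116M.

Efficient allocation: Solara→Band D ($417M), AzureWave→Band C ($763M), NorthTel→Band A ($864M), TerraLink→Band B ($513M); total welfare W = $2557M.
NorthTel receives Band A at value $864M, so the others get W − 864 = $1693M.
Without NorthTel: best allocation of the remaining 3 bidders over all 4 bands is Solara→Band B ($425M), AzureWave→Band A ($440M), TerraLink→Band C ($944M), total $1809M.
VCG payment = (others' best without NorthTel) − (others' welfare with NorthTel) = 1809 − 1693 = $116M.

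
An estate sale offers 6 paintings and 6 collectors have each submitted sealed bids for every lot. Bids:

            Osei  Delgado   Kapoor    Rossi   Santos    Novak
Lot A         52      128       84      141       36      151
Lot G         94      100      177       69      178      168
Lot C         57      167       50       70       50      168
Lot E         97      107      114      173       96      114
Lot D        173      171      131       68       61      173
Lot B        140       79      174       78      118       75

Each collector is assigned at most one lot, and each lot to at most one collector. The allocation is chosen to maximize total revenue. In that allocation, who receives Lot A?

Optimal: Osei→Lot D ($173), Delgado→Lot C ($167), Kapoor→Lot B ($174), Rossi→Lot E ($173), Santos→Lot G ($178), Novak→Lot A ($151) — total 173+167+174+173+178+151 = $1016.
Row-greedy (each collector in turn takes its best remaining lot) gives $959, worse by 57.
Next-best assignment: Osei→Lot D, Delgado→Lot A, Kapoor→Lot B, Rossi→Lot E, Santos→Lot G, Novak→Lot C = $994.
Novak's own top lot is Lot D ($173), but forcing Novak→Lot D and reassigning the rest optimally gives only $930 — worse by 86.

Novak receives Lot A.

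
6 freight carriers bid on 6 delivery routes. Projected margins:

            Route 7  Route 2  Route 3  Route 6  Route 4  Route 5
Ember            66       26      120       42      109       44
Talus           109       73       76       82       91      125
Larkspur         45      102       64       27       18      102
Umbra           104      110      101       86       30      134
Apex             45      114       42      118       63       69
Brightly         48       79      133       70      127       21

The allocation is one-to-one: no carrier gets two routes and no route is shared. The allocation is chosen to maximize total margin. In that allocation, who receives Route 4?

Brightly receives Route 4.

Optimal: Ember→Route 3 ($120k), Talus→Route 7 ($109k), Larkspur→Route 2 ($102k), Umbra→Route 5 ($134k), Apex→Route 6 ($118k), Brightly→Route 4 ($127k) — total 120+109+102+134+118+127 = $710k.
Row-greedy (each carrier in turn takes its best remaining route) gives $696k, worse by 14.
Brightly's own top route is Route 3 ($133k), but forcing Brightly→Route 3 and reassigning the rest optimally gives only $705k — worse by 5.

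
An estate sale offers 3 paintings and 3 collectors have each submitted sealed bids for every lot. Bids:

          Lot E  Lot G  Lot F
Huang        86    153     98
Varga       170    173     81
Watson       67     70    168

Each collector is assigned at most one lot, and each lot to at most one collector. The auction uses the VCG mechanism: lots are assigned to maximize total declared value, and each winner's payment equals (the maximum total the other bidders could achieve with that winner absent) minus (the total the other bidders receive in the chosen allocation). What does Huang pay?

Efficient allocation: Huang→Lot G ($153), Varga→Lot E ($170), Watson→Lot F ($168); total welfare W = $491.
Huang receives Lot G at value $153, so the others get W − 153 = $338.
Without Huang: best allocation of the remaining 2 bidders over all 3 lots is Varga→Lot G ($173), Watson→Lot F ($168), total $341.
VCG payment = (others' best without Huang) − (others' welfare with Huang) = 341 − 338 = $3.

Huang pays $3.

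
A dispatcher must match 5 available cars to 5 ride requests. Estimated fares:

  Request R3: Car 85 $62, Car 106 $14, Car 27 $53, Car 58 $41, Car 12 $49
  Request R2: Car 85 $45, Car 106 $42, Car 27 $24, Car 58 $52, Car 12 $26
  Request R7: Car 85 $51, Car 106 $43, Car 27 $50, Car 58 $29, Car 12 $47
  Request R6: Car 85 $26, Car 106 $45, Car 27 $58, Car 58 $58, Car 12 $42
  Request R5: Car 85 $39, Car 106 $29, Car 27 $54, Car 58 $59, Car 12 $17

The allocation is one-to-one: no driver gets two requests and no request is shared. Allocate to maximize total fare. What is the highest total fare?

Optimal: Car 85→Request R3 ($62), Car 106→Request R2 ($42), Car 27→Request R6 ($58), Car 58→Request R5 ($59), Car 12→Request R7 ($47) — total 62+42+58+59+47 = $268.
Row-greedy (each driver in turn takes its best remaining request) gives $260, worse by 8.
Next-best assignment: Car 85→Request R3, Car 106→Request R2, Car 27→Request R5, Car 58→Request R6, Car 12→Request R7 = $263.
Swapping Car 106↔Car 58 (Car 106→Request R5 $29, Car 58→Request R2 $52) loses 20.

Max total: $268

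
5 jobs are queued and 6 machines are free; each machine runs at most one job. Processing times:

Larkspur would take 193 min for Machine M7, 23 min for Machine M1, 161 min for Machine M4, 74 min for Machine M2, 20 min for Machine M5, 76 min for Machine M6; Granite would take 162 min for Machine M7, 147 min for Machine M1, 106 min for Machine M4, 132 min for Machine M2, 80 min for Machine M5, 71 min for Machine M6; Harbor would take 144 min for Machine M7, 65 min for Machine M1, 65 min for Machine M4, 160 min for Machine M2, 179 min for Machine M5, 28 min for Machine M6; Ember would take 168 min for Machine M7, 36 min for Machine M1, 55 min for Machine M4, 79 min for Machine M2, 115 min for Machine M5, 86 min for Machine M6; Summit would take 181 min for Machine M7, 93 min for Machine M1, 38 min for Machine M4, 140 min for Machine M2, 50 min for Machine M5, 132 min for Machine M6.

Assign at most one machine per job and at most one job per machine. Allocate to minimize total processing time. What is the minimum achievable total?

Minimum total: 248 min

Optimal: Larkspur→Machine M1 (23 min), Granite→Machine M5 (80 min), Harbor→Machine M6 (28 min), Ember→Machine M2 (79 min), Summit→Machine M4 (38 min) — total 23+80+28+79+38 = 248 min.
No other one-to-one assignment undercuts 248 min.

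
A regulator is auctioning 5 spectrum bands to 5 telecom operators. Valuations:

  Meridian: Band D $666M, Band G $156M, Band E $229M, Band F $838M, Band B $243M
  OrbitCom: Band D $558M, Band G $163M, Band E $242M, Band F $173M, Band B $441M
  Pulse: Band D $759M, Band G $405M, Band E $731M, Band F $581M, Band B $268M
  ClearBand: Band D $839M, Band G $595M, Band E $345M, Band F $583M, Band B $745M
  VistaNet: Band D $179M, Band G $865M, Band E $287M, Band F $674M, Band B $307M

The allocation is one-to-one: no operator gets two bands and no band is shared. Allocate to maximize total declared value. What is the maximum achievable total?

Maximum total: $3737M

This is a one-to-one assignment (maximum-weight bipartite matching).
Optimal: Meridian→Band F ($838M), OrbitCom→Band D ($558M), Pulse→Band E ($731M), ClearBand→Band B ($745M), VistaNet→Band G ($865M) — total 838+558+731+745+865 = $3737M.
Next-best assignment: Meridian→Band F, OrbitCom→Band B, Pulse→Band E, ClearBand→Band D, VistaNet→Band G = $3714M.
No other one-to-one assignment exceeds $3737M.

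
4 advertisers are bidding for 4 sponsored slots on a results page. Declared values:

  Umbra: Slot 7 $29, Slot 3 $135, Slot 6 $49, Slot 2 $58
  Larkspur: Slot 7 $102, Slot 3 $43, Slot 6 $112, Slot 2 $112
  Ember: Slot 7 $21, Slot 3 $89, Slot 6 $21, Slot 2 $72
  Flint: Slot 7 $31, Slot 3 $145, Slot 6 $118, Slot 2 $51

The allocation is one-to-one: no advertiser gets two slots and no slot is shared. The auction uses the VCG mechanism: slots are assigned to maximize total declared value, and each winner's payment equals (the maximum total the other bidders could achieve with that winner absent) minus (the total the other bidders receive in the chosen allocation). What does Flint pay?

Flint pays $10.

Efficient allocation: Umbra→Slot 3 ($135), Larkspur→Slot 7 ($102), Ember→Slot 2 ($72), Flint→Slot 6 ($118); total welfare W = $427.
Flint receives Slot 6 at value $118, so the others get W − 118 = $309.
Without Flint: best allocation of the remaining 3 bidders over all 4 slots is Umbra→Slot 3 ($135), Larkspur→Slot 6 ($112), Ember→Slot 2 ($72), total $319.
VCG payment = (others' best without Flint) − (others' welfare with Flint) = 319 − 309 = $10.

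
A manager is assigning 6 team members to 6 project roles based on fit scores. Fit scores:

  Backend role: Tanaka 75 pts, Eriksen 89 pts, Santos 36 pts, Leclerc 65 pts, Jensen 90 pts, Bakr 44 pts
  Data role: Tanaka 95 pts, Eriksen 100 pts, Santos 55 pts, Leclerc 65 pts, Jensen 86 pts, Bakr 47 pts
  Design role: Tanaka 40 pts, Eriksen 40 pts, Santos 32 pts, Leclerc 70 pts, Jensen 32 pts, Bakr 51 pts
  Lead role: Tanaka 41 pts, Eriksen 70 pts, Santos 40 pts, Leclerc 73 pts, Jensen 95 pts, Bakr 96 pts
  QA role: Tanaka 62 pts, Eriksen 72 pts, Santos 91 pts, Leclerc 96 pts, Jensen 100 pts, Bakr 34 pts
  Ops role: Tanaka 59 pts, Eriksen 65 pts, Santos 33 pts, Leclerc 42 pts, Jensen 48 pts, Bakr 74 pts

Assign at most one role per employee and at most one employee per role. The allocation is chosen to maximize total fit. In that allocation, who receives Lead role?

Jensen receives Lead role.

Optimal: Tanaka→Data role (95 pts), Eriksen→Backend role (89 pts), Santos→QA role (91 pts), Leclerc→Design role (70 pts), Jensen→Lead role (95 pts), Bakr→Ops role (74 pts) — total 95+89+91+70+95+74 = 514 pts.
Row-greedy (each employee in turn takes its best remaining role) gives 447 pts, worse by 67.
Checked against all permutations: 514 pts is optimal.
Jensen's own top role is QA role (100 pts), but forcing Jensen→QA role and reassigning the rest optimally gives only 483 pts — worse by 31.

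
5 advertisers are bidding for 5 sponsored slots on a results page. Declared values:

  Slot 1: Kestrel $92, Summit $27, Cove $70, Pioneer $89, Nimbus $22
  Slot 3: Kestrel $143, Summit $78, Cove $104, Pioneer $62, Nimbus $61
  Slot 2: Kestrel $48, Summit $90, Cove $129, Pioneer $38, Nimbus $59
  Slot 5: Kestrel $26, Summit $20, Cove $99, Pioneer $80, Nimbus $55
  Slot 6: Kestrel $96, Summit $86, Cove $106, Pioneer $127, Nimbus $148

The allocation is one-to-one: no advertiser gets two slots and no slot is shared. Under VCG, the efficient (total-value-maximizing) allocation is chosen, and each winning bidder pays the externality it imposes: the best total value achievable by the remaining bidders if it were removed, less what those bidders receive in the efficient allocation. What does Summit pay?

Summit pays $30.

Efficient allocation: Kestrel→Slot 3 ($143), Summit→Slot 2 ($90), Cove→Slot 5 ($99), Pioneer→Slot 1 ($89), Nimbus→Slot 6 ($148); total welfare W = $569.
Summit receives Slot 2 at value $90, so the others get W − 90 = $479.
Without Summit: best allocation of the remaining 4 bidders over all 5 slots is Kestrel→Slot 3 ($143), Cove→Slot 2 ($129), Pioneer→Slot 1 ($89), Nimbus→Slot 6 ($148), total $509.
VCG payment = (others' best without Summit) − (others' welfare with Summit) = 509 − 479 = $30.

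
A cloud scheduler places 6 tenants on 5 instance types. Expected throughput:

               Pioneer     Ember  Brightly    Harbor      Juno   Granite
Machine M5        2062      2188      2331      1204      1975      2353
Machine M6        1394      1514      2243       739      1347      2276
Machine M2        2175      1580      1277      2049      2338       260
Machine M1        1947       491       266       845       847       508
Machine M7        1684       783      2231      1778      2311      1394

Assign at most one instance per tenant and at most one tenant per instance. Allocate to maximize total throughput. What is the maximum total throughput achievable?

Treat this as an assignment problem: match each tenant to one instance.
Optimal: Ember→Machine M5 (2188 ops/s), Granite→Machine M6 (2276 ops/s), Juno→Machine M2 (2338 ops/s), Pioneer→Machine M1 (1947 ops/s), Brightly→Machine M7 (2231 ops/s) — total 2188+2276+2338+1947+2231 = 10980 ops/s.
Max-entry greedy (repeatedly take the single best remaining cell) gives 10659 ops/s, worse by 321.
Swapping Juno↔Granite (Juno→Machine M6 1347 ops/s, Granite→Machine M2 260 ops/s) loses 3007.

Maximum total: 10980 ops/s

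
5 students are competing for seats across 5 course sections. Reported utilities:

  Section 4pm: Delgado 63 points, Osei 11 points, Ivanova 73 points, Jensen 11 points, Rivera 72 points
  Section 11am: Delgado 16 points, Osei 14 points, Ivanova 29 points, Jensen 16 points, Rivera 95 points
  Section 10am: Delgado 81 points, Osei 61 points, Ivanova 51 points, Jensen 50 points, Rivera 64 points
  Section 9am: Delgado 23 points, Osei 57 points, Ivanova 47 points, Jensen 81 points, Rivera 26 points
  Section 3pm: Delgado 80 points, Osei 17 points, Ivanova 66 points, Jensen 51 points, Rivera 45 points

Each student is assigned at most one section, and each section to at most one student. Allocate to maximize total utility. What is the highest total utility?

Maximum total: 390 points

Treat this as an assignment problem: match each student to one section.
Optimal: Delgado→Section 3pm (80 points), Osei→Section 10am (61 points), Ivanova→Section 4pm (73 points), Jensen→Section 9am (81 points), Rivera→Section 11am (95 points) — total 80+61+73+81+95 = 390 points.
Row-greedy (each student in turn takes its best remaining section) gives 357 points, worse by 33.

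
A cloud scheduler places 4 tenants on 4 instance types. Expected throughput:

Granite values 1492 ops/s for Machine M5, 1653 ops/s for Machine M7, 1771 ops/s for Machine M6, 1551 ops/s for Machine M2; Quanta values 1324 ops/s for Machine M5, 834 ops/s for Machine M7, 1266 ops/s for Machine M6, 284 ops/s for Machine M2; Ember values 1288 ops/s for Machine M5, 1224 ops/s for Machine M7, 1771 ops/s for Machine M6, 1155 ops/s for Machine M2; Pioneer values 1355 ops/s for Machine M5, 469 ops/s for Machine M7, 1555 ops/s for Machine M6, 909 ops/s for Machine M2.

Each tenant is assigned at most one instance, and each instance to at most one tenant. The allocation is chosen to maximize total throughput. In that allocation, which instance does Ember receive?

Ember receives Machine M2.

Optimal: Granite→Machine M7 (1653 ops/s), Quanta→Machine M5 (1324 ops/s), Ember→Machine M2 (1155 ops/s), Pioneer→Machine M6 (1555 ops/s) — total 1653+1324+1155+1555 = 5687 ops/s.
Column-greedy (each instance in turn goes to its best remaining tenant) gives 4555 ops/s, worse by 1132.
Next-best assignment: Granite→Machine M7, Quanta→Machine M5, Ember→Machine M6, Pioneer→Machine M2 = 5657 ops/s.
Ember's own top instance is Machine M6 (1771 ops/s), but forcing Ember→Machine M6 and reassigning the rest optimally gives only 5657 ops/s — worse by 30.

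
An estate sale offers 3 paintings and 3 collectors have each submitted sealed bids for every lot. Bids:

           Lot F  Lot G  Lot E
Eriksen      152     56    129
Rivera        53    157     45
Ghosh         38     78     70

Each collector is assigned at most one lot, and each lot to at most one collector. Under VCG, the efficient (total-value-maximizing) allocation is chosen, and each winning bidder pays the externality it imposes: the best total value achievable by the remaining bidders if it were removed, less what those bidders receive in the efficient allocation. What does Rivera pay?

Efficient allocation: Eriksen→Lot F ($152), Rivera→Lot G ($157), Ghosh→Lot E ($70); total welfare W = $379.
Rivera receives Lot G at value $157, so the others get W − 157 = $222.
Without Rivera: best allocation of the remaining 2 bidders over all 3 lots is Eriksen→Lot F ($152), Ghosh→Lot G ($78), total $230.
VCG payment = (others' best without Rivera) − (others' welfare with Rivera) = 230 − 222 = $8.

Rivera pays $8.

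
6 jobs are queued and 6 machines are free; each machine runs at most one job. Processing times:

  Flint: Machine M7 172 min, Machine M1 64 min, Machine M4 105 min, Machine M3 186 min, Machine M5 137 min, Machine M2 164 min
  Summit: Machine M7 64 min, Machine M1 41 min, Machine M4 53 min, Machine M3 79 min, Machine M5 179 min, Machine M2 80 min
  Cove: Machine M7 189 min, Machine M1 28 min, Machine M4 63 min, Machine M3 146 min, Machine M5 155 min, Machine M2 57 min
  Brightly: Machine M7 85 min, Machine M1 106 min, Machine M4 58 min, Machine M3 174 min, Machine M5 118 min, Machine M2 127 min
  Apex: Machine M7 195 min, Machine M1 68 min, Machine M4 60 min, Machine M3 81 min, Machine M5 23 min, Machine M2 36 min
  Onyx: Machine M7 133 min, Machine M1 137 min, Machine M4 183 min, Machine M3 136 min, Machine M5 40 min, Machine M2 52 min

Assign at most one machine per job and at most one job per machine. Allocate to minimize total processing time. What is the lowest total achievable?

Minimum total: 364 min

This is the linear assignment problem.
Optimal: Flint→Machine M1 (64 min), Summit→Machine M7 (64 min), Cove→Machine M2 (57 min), Brightly→Machine M4 (58 min), Apex→Machine M3 (81 min), Onyx→Machine M5 (40 min) — total 64+64+57+58+81+40 = 364 min.
Column-greedy (each machine in turn goes to its cheapest remaining job) gives 435 min, worse by 71.
Next-best assignment: Flint→Machine M1, Summit→Machine M3, Cove→Machine M4, Brightly→Machine M7, Apex→Machine M5, Onyx→Machine M2 = 366 min.
Checked against all permutations: 364 min is optimal.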